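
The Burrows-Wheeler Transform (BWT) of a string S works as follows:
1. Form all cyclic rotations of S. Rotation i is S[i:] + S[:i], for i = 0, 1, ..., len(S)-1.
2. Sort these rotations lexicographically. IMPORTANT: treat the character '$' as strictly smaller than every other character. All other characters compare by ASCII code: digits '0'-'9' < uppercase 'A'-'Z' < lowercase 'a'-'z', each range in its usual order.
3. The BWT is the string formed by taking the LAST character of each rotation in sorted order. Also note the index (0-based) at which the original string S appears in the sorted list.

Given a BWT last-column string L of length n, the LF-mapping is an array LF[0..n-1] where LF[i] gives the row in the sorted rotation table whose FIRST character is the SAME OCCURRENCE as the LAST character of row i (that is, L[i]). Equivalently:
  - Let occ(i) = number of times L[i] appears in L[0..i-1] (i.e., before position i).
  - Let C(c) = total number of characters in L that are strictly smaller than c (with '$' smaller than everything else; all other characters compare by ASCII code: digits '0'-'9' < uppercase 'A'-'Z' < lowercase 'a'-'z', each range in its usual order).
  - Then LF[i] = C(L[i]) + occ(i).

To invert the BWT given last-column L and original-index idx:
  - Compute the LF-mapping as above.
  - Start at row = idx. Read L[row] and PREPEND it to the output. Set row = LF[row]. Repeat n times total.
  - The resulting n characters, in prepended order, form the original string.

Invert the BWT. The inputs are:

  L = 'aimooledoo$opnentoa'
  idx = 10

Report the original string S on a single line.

Answer: noodleonomatopoeia$

Derivation:
LF mapping: 1 6 8 11 12 7 4 3 13 14 0 15 17 9 5 10 18 16 2
Walk LF starting at row 10, prepending L[row]:
  step 1: row=10, L[10]='$', prepend. Next row=LF[10]=0
  step 2: row=0, L[0]='a', prepend. Next row=LF[0]=1
  step 3: row=1, L[1]='i', prepend. Next row=LF[1]=6
  step 4: row=6, L[6]='e', prepend. Next row=LF[6]=4
  step 5: row=4, L[4]='o', prepend. Next row=LF[4]=12
  step 6: row=12, L[12]='p', prepend. Next row=LF[12]=17
  step 7: row=17, L[17]='o', prepend. Next row=LF[17]=16
  step 8: row=16, L[16]='t', prepend. Next row=LF[16]=18
  step 9: row=18, L[18]='a', prepend. Next row=LF[18]=2
  step 10: row=2, L[2]='m', prepend. Next row=LF[2]=8
  step 11: row=8, L[8]='o', prepend. Next row=LF[8]=13
  step 12: row=13, L[13]='n', prepend. Next row=LF[13]=9
  step 13: row=9, L[9]='o', prepend. Next row=LF[9]=14
  step 14: row=14, L[14]='e', prepend. Next row=LF[14]=5
  step 15: row=5, L[5]='l', prepend. Next row=LF[5]=7
  step 16: row=7, L[7]='d', prepend. Next row=LF[7]=3
  step 17: row=3, L[3]='o', prepend. Next row=LF[3]=11
  step 18: row=11, L[11]='o', prepend. Next row=LF[11]=15
  step 19: row=15, L[15]='n', prepend. Next row=LF[15]=10
Reversed output: noodleonomatopoeia$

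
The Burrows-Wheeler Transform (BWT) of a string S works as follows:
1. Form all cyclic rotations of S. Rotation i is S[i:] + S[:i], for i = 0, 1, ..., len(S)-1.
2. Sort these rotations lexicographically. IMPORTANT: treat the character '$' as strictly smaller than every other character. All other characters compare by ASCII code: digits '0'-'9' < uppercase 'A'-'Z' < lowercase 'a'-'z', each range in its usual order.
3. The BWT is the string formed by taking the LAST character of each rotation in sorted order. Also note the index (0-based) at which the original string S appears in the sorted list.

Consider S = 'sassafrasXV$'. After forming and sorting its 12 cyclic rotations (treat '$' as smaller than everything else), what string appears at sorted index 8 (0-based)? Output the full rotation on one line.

All 12 rotations (rotation i = S[i:]+S[:i]):
  rot[0] = sassafrasXV$
  rot[1] = assafrasXV$s
  rot[2] = ssafrasXV$sa
  rot[3] = safrasXV$sas
  rot[4] = afrasXV$sass
  rot[5] = frasXV$sassa
  rot[6] = rasXV$sassaf
  rot[7] = asXV$sassafr
  rot[8] = sXV$sassafra
  rot[9] = XV$sassafras
  rot[10] = V$sassafrasX
  rot[11] = $sassafrasXV
Sorted (with $ < everything):
  sorted[0] = $sassafrasXV
  sorted[1] = V$sassafrasX
  sorted[2] = XV$sassafras
  sorted[3] = afrasXV$sass
  sorted[4] = asXV$sassafr
  sorted[5] = assafrasXV$s
  sorted[6] = frasXV$sassa
  sorted[7] = rasXV$sassaf
  sorted[8] = sXV$sassafra
  sorted[9] = safrasXV$sas
  sorted[10] = sassafrasXV$
  sorted[11] = ssafrasXV$sa
sorted[8] = sXV$sassafra

Answer: sXV$sassafra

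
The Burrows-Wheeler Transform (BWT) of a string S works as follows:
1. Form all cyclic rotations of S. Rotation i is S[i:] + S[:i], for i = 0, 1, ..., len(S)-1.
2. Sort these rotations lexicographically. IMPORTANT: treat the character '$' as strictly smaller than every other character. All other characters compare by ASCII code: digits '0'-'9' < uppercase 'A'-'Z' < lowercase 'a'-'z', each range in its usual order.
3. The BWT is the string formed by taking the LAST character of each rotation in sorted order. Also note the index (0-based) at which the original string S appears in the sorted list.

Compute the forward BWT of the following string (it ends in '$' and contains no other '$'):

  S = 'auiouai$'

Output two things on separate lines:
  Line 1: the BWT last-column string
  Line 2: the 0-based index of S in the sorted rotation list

All 8 rotations (rotation i = S[i:]+S[:i]):
  rot[0] = auiouai$
  rot[1] = uiouai$a
  rot[2] = iouai$au
  rot[3] = ouai$aui
  rot[4] = uai$auio
  rot[5] = ai$auiou
  rot[6] = i$auioua
  rot[7] = $auiouai
Sorted (with $ < everything):
  sorted[0] = $auiouai  (last char: 'i')
  sorted[1] = ai$auiou  (last char: 'u')
  sorted[2] = auiouai$  (last char: '$')
  sorted[3] = i$auioua  (last char: 'a')
  sorted[4] = iouai$au  (last char: 'u')
  sorted[5] = ouai$aui  (last char: 'i')
  sorted[6] = uai$auio  (last char: 'o')
  sorted[7] = uiouai$a  (last char: 'a')
Last column: iu$auioa
Original string S is at sorted index 2

Answer: iu$auioa
2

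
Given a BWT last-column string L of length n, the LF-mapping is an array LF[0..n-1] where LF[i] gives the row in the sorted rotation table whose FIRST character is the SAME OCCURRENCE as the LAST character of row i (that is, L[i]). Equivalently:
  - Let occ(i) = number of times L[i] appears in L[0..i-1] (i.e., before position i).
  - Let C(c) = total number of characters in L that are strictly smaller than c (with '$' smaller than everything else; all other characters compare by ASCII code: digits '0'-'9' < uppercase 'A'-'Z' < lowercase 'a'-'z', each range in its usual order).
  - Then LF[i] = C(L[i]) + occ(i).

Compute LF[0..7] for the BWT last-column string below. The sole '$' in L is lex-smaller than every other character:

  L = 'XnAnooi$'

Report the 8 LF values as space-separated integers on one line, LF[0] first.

Answer: 2 4 1 5 6 7 3 0

Derivation:
Char counts: '$':1, 'A':1, 'X':1, 'i':1, 'n':2, 'o':2
C (first-col start): C('$')=0, C('A')=1, C('X')=2, C('i')=3, C('n')=4, C('o')=6
L[0]='X': occ=0, LF[0]=C('X')+0=2+0=2
L[1]='n': occ=0, LF[1]=C('n')+0=4+0=4
L[2]='A': occ=0, LF[2]=C('A')+0=1+0=1
L[3]='n': occ=1, LF[3]=C('n')+1=4+1=5
L[4]='o': occ=0, LF[4]=C('o')+0=6+0=6
L[5]='o': occ=1, LF[5]=C('o')+1=6+1=7
L[6]='i': occ=0, LF[6]=C('i')+0=3+0=3
L[7]='$': occ=0, LF[7]=C('$')+0=0+0=0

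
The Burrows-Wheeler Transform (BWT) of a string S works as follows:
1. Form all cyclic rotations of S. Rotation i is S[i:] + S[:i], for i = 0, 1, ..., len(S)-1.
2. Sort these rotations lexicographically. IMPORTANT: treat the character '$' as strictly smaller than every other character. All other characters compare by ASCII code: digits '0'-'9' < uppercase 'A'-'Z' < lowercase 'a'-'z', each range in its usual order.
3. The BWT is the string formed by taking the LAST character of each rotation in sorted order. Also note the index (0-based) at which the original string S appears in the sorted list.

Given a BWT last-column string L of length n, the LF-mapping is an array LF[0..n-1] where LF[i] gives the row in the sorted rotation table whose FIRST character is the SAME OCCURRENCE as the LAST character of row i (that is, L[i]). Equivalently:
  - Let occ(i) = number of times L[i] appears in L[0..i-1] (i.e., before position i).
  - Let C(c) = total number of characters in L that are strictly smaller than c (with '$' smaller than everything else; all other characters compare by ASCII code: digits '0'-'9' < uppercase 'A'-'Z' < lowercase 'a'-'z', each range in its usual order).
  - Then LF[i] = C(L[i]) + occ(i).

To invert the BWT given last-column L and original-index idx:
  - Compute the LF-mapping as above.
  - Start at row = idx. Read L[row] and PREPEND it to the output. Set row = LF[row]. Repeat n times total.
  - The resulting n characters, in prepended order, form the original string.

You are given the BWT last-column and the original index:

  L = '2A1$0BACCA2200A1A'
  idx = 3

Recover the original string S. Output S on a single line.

Answer: 0AC2AA010AB1C2A2$

Derivation:
LF mapping: 6 9 4 0 1 14 10 15 16 11 7 8 2 3 12 5 13
Walk LF starting at row 3, prepending L[row]:
  step 1: row=3, L[3]='$', prepend. Next row=LF[3]=0
  step 2: row=0, L[0]='2', prepend. Next row=LF[0]=6
  step 3: row=6, L[6]='A', prepend. Next row=LF[6]=10
  step 4: row=10, L[10]='2', prepend. Next row=LF[10]=7
  step 5: row=7, L[7]='C', prepend. Next row=LF[7]=15
  step 6: row=15, L[15]='1', prepend. Next row=LF[15]=5
  step 7: row=5, L[5]='B', prepend. Next row=LF[5]=14
  step 8: row=14, L[14]='A', prepend. Next row=LF[14]=12
  step 9: row=12, L[12]='0', prepend. Next row=LF[12]=2
  step 10: row=2, L[2]='1', prepend. Next row=LF[2]=4
  step 11: row=4, L[4]='0', prepend. Next row=LF[4]=1
  step 12: row=1, L[1]='A', prepend. Next row=LF[1]=9
  step 13: row=9, L[9]='A', prepend. Next row=LF[9]=11
  step 14: row=11, L[11]='2', prepend. Next row=LF[11]=8
  step 15: row=8, L[8]='C', prepend. Next row=LF[8]=16
  step 16: row=16, L[16]='A', prepend. Next row=LF[16]=13
  step 17: row=13, L[13]='0', prepend. Next row=LF[13]=3
Reversed output: 0AC2AA010AB1C2A2$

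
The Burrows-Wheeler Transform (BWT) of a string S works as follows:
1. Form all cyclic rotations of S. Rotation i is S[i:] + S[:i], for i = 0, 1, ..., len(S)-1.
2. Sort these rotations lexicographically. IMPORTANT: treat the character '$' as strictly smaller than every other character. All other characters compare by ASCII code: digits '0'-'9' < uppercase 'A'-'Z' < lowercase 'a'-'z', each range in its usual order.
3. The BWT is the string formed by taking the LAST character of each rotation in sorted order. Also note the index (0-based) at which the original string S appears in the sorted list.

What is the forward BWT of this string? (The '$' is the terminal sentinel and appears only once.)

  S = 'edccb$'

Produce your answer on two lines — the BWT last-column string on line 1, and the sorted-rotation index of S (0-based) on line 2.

Answer: bccde$
5

Derivation:
All 6 rotations (rotation i = S[i:]+S[:i]):
  rot[0] = edccb$
  rot[1] = dccb$e
  rot[2] = ccb$ed
  rot[3] = cb$edc
  rot[4] = b$edcc
  rot[5] = $edccb
Sorted (with $ < everything):
  sorted[0] = $edccb  (last char: 'b')
  sorted[1] = b$edcc  (last char: 'c')
  sorted[2] = cb$edc  (last char: 'c')
  sorted[3] = ccb$ed  (last char: 'd')
  sorted[4] = dccb$e  (last char: 'e')
  sorted[5] = edccb$  (last char: '$')
Last column: bccde$
Original string S is at sorted index 5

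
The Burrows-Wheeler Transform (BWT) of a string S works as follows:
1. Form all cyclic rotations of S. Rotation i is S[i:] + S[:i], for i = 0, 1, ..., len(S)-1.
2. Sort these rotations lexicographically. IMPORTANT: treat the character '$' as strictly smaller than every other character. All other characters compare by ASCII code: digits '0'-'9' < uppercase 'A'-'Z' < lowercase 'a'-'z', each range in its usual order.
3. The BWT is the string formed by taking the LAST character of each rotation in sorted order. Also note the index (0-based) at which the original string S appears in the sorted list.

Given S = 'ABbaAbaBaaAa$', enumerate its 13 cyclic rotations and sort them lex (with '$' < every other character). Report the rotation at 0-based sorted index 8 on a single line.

All 13 rotations (rotation i = S[i:]+S[:i]):
  rot[0] = ABbaAbaBaaAa$
  rot[1] = BbaAbaBaaAa$A
  rot[2] = baAbaBaaAa$AB
  rot[3] = aAbaBaaAa$ABb
  rot[4] = AbaBaaAa$ABba
  rot[5] = baBaaAa$ABbaA
  rot[6] = aBaaAa$ABbaAb
  rot[7] = BaaAa$ABbaAba
  rot[8] = aaAa$ABbaAbaB
  rot[9] = aAa$ABbaAbaBa
  rot[10] = Aa$ABbaAbaBaa
  rot[11] = a$ABbaAbaBaaA
  rot[12] = $ABbaAbaBaaAa
Sorted (with $ < everything):
  sorted[0] = $ABbaAbaBaaAa
  sorted[1] = ABbaAbaBaaAa$
  sorted[2] = Aa$ABbaAbaBaa
  sorted[3] = AbaBaaAa$ABba
  sorted[4] = BaaAa$ABbaAba
  sorted[5] = BbaAbaBaaAa$A
  sorted[6] = a$ABbaAbaBaaA
  sorted[7] = aAa$ABbaAbaBa
  sorted[8] = aAbaBaaAa$ABb
  sorted[9] = aBaaAa$ABbaAb
  sorted[10] = aaAa$ABbaAbaB
  sorted[11] = baAbaBaaAa$AB
  sorted[12] = baBaaAa$ABbaA
sorted[8] = aAbaBaaAa$ABb

Answer: aAbaBaaAa$ABb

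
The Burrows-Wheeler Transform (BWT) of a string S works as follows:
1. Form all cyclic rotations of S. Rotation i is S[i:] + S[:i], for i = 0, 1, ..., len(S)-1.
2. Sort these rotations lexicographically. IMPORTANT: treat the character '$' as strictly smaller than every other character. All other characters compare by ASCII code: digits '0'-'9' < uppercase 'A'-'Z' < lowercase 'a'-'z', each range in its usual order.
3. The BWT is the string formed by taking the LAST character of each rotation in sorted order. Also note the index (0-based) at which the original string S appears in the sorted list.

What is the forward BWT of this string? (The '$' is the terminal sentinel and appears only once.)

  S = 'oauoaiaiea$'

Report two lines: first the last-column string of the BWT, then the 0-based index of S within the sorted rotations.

All 11 rotations (rotation i = S[i:]+S[:i]):
  rot[0] = oauoaiaiea$
  rot[1] = auoaiaiea$o
  rot[2] = uoaiaiea$oa
  rot[3] = oaiaiea$oau
  rot[4] = aiaiea$oauo
  rot[5] = iaiea$oauoa
  rot[6] = aiea$oauoai
  rot[7] = iea$oauoaia
  rot[8] = ea$oauoaiai
  rot[9] = a$oauoaiaie
  rot[10] = $oauoaiaiea
Sorted (with $ < everything):
  sorted[0] = $oauoaiaiea  (last char: 'a')
  sorted[1] = a$oauoaiaie  (last char: 'e')
  sorted[2] = aiaiea$oauo  (last char: 'o')
  sorted[3] = aiea$oauoai  (last char: 'i')
  sorted[4] = auoaiaiea$o  (last char: 'o')
  sorted[5] = ea$oauoaiai  (last char: 'i')
  sorted[6] = iaiea$oauoa  (last char: 'a')
  sorted[7] = iea$oauoaia  (last char: 'a')
  sorted[8] = oaiaiea$oau  (last char: 'u')
  sorted[9] = oauoaiaiea$  (last char: '$')
  sorted[10] = uoaiaiea$oa  (last char: 'a')
Last column: aeoioiaau$a
Original string S is at sorted index 9

Answer: aeoioiaau$a
9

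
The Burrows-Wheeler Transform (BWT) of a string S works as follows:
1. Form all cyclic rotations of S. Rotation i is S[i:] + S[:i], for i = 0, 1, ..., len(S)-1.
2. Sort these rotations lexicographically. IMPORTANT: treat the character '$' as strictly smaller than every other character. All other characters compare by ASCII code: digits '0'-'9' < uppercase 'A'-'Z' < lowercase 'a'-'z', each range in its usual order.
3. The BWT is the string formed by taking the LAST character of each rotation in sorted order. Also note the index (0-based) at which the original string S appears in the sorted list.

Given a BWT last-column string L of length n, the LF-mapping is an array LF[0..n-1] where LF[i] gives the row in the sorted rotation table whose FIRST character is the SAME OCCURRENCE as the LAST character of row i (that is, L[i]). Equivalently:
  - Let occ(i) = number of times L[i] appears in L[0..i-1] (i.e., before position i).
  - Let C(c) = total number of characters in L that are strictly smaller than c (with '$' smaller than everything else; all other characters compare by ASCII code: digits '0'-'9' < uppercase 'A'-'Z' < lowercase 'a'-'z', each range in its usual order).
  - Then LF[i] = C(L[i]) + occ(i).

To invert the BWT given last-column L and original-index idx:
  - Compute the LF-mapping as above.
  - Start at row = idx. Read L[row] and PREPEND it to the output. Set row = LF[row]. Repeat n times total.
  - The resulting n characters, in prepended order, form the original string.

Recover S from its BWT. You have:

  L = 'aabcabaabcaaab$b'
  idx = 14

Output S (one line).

LF mapping: 1 2 9 14 3 10 4 5 11 15 6 7 8 12 0 13
Walk LF starting at row 14, prepending L[row]:
  step 1: row=14, L[14]='$', prepend. Next row=LF[14]=0
  step 2: row=0, L[0]='a', prepend. Next row=LF[0]=1
  step 3: row=1, L[1]='a', prepend. Next row=LF[1]=2
  step 4: row=2, L[2]='b', prepend. Next row=LF[2]=9
  step 5: row=9, L[9]='c', prepend. Next row=LF[9]=15
  step 6: row=15, L[15]='b', prepend. Next row=LF[15]=13
  step 7: row=13, L[13]='b', prepend. Next row=LF[13]=12
  step 8: row=12, L[12]='a', prepend. Next row=LF[12]=8
  step 9: row=8, L[8]='b', prepend. Next row=LF[8]=11
  step 10: row=11, L[11]='a', prepend. Next row=LF[11]=7
  step 11: row=7, L[7]='a', prepend. Next row=LF[7]=5
  step 12: row=5, L[5]='b', prepend. Next row=LF[5]=10
  step 13: row=10, L[10]='a', prepend. Next row=LF[10]=6
  step 14: row=6, L[6]='a', prepend. Next row=LF[6]=4
  step 15: row=4, L[4]='a', prepend. Next row=LF[4]=3
  step 16: row=3, L[3]='c', prepend. Next row=LF[3]=14
Reversed output: caaabaababbcbaa$

Answer: caaabaababbcbaa$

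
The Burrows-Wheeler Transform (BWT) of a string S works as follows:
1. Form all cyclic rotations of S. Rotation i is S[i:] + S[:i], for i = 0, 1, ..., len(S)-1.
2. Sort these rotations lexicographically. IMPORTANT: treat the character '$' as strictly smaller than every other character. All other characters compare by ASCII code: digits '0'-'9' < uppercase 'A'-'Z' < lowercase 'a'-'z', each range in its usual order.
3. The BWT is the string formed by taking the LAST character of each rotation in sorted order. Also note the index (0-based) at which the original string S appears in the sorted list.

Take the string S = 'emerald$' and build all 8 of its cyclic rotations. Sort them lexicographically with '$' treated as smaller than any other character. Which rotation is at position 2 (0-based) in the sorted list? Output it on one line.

All 8 rotations (rotation i = S[i:]+S[:i]):
  rot[0] = emerald$
  rot[1] = merald$e
  rot[2] = erald$em
  rot[3] = rald$eme
  rot[4] = ald$emer
  rot[5] = ld$emera
  rot[6] = d$emeral
  rot[7] = $emerald
Sorted (with $ < everything):
  sorted[0] = $emerald
  sorted[1] = ald$emer
  sorted[2] = d$emeral
  sorted[3] = emerald$
  sorted[4] = erald$em
  sorted[5] = ld$emera
  sorted[6] = merald$e
  sorted[7] = rald$eme
sorted[2] = d$emeral

Answer: d$emeral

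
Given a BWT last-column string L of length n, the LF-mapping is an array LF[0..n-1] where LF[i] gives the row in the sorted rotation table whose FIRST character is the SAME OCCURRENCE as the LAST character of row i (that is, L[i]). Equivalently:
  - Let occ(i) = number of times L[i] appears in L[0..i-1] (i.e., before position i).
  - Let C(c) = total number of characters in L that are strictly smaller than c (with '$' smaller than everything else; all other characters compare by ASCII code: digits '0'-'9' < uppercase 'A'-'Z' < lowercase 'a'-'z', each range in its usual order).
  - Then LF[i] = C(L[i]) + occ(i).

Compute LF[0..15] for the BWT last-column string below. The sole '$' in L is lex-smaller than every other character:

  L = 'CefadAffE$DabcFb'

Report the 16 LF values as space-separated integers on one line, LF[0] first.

Answer: 2 12 13 6 11 1 14 15 4 0 3 7 8 10 5 9

Derivation:
Char counts: '$':1, 'A':1, 'C':1, 'D':1, 'E':1, 'F':1, 'a':2, 'b':2, 'c':1, 'd':1, 'e':1, 'f':3
C (first-col start): C('$')=0, C('A')=1, C('C')=2, C('D')=3, C('E')=4, C('F')=5, C('a')=6, C('b')=8, C('c')=10, C('d')=11, C('e')=12, C('f')=13
L[0]='C': occ=0, LF[0]=C('C')+0=2+0=2
L[1]='e': occ=0, LF[1]=C('e')+0=12+0=12
L[2]='f': occ=0, LF[2]=C('f')+0=13+0=13
L[3]='a': occ=0, LF[3]=C('a')+0=6+0=6
L[4]='d': occ=0, LF[4]=C('d')+0=11+0=11
L[5]='A': occ=0, LF[5]=C('A')+0=1+0=1
L[6]='f': occ=1, LF[6]=C('f')+1=13+1=14
L[7]='f': occ=2, LF[7]=C('f')+2=13+2=15
L[8]='E': occ=0, LF[8]=C('E')+0=4+0=4
L[9]='$': occ=0, LF[9]=C('$')+0=0+0=0
L[10]='D': occ=0, LF[10]=C('D')+0=3+0=3
L[11]='a': occ=1, LF[11]=C('a')+1=6+1=7
L[12]='b': occ=0, LF[12]=C('b')+0=8+0=8
L[13]='c': occ=0, LF[13]=C('c')+0=10+0=10
L[14]='F': occ=0, LF[14]=C('F')+0=5+0=5
L[15]='b': occ=1, LF[15]=C('b')+1=8+1=9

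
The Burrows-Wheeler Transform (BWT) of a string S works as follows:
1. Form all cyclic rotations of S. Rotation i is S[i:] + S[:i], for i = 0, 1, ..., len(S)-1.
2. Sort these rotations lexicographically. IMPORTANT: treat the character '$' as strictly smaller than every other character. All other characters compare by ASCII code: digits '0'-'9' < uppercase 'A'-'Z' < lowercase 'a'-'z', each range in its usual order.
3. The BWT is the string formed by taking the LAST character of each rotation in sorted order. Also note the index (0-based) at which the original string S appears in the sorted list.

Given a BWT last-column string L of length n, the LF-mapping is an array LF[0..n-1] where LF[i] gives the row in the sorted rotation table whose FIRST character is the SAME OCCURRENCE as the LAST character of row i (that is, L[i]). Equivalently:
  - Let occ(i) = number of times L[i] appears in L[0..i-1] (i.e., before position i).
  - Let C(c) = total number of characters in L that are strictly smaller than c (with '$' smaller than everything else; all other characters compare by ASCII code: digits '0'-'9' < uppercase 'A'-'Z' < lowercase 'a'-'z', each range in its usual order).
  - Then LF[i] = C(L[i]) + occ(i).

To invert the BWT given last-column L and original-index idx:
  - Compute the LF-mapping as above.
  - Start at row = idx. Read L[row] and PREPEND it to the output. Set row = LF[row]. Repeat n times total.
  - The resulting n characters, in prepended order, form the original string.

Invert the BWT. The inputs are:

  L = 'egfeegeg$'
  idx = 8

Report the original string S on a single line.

LF mapping: 1 6 5 2 3 7 4 8 0
Walk LF starting at row 8, prepending L[row]:
  step 1: row=8, L[8]='$', prepend. Next row=LF[8]=0
  step 2: row=0, L[0]='e', prepend. Next row=LF[0]=1
  step 3: row=1, L[1]='g', prepend. Next row=LF[1]=6
  step 4: row=6, L[6]='e', prepend. Next row=LF[6]=4
  step 5: row=4, L[4]='e', prepend. Next row=LF[4]=3
  step 6: row=3, L[3]='e', prepend. Next row=LF[3]=2
  step 7: row=2, L[2]='f', prepend. Next row=LF[2]=5
  step 8: row=5, L[5]='g', prepend. Next row=LF[5]=7
  step 9: row=7, L[7]='g', prepend. Next row=LF[7]=8
Reversed output: ggfeeege$

Answer: ggfeeege$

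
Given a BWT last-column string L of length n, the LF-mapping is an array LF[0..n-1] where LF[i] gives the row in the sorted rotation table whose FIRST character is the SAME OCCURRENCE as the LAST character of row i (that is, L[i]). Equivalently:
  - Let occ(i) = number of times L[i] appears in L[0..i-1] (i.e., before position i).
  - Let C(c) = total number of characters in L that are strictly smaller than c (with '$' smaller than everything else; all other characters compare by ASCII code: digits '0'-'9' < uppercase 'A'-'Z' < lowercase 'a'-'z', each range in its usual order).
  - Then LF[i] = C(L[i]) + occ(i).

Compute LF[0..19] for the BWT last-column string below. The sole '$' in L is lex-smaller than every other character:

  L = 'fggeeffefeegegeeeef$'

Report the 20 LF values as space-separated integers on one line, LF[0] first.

Answer: 11 16 17 1 2 12 13 3 14 4 5 18 6 19 7 8 9 10 15 0

Derivation:
Char counts: '$':1, 'e':10, 'f':5, 'g':4
C (first-col start): C('$')=0, C('e')=1, C('f')=11, C('g')=16
L[0]='f': occ=0, LF[0]=C('f')+0=11+0=11
L[1]='g': occ=0, LF[1]=C('g')+0=16+0=16
L[2]='g': occ=1, LF[2]=C('g')+1=16+1=17
L[3]='e': occ=0, LF[3]=C('e')+0=1+0=1
L[4]='e': occ=1, LF[4]=C('e')+1=1+1=2
L[5]='f': occ=1, LF[5]=C('f')+1=11+1=12
L[6]='f': occ=2, LF[6]=C('f')+2=11+2=13
L[7]='e': occ=2, LF[7]=C('e')+2=1+2=3
L[8]='f': occ=3, LF[8]=C('f')+3=11+3=14
L[9]='e': occ=3, LF[9]=C('e')+3=1+3=4
L[10]='e': occ=4, LF[10]=C('e')+4=1+4=5
L[11]='g': occ=2, LF[11]=C('g')+2=16+2=18
L[12]='e': occ=5, LF[12]=C('e')+5=1+5=6
L[13]='g': occ=3, LF[13]=C('g')+3=16+3=19
L[14]='e': occ=6, LF[14]=C('e')+6=1+6=7
L[15]='e': occ=7, LF[15]=C('e')+7=1+7=8
L[16]='e': occ=8, LF[16]=C('e')+8=1+8=9
L[17]='e': occ=9, LF[17]=C('e')+9=1+9=10
L[18]='f': occ=4, LF[18]=C('f')+4=11+4=15
L[19]='$': occ=0, LF[19]=C('$')+0=0+0=0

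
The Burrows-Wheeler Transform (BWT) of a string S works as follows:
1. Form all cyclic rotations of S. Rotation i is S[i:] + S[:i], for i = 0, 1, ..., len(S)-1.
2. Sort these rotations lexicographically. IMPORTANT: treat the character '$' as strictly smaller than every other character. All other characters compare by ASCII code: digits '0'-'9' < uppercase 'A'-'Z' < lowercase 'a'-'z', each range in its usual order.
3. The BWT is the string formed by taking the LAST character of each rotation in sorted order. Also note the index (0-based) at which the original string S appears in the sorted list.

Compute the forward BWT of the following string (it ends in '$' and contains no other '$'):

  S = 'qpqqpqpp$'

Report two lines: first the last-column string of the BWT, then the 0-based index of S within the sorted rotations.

All 9 rotations (rotation i = S[i:]+S[:i]):
  rot[0] = qpqqpqpp$
  rot[1] = pqqpqpp$q
  rot[2] = qqpqpp$qp
  rot[3] = qpqpp$qpq
  rot[4] = pqpp$qpqq
  rot[5] = qpp$qpqqp
  rot[6] = pp$qpqqpq
  rot[7] = p$qpqqpqp
  rot[8] = $qpqqpqpp
Sorted (with $ < everything):
  sorted[0] = $qpqqpqpp  (last char: 'p')
  sorted[1] = p$qpqqpqp  (last char: 'p')
  sorted[2] = pp$qpqqpq  (last char: 'q')
  sorted[3] = pqpp$qpqq  (last char: 'q')
  sorted[4] = pqqpqpp$q  (last char: 'q')
  sorted[5] = qpp$qpqqp  (last char: 'p')
  sorted[6] = qpqpp$qpq  (last char: 'q')
  sorted[7] = qpqqpqpp$  (last char: '$')
  sorted[8] = qqpqpp$qp  (last char: 'p')
Last column: ppqqqpq$p
Original string S is at sorted index 7

Answer: ppqqqpq$p
7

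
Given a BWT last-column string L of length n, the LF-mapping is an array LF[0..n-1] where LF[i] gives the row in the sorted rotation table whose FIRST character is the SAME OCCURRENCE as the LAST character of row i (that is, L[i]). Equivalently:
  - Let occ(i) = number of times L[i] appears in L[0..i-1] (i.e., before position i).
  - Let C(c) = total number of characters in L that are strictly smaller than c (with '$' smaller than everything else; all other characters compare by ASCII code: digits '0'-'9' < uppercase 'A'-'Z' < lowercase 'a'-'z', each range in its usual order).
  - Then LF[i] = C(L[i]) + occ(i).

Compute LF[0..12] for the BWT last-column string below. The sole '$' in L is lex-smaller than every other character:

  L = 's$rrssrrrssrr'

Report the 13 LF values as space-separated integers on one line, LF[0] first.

Char counts: '$':1, 'r':7, 's':5
C (first-col start): C('$')=0, C('r')=1, C('s')=8
L[0]='s': occ=0, LF[0]=C('s')+0=8+0=8
L[1]='$': occ=0, LF[1]=C('$')+0=0+0=0
L[2]='r': occ=0, LF[2]=C('r')+0=1+0=1
L[3]='r': occ=1, LF[3]=C('r')+1=1+1=2
L[4]='s': occ=1, LF[4]=C('s')+1=8+1=9
L[5]='s': occ=2, LF[5]=C('s')+2=8+2=10
L[6]='r': occ=2, LF[6]=C('r')+2=1+2=3
L[7]='r': occ=3, LF[7]=C('r')+3=1+3=4
L[8]='r': occ=4, LF[8]=C('r')+4=1+4=5
L[9]='s': occ=3, LF[9]=C('s')+3=8+3=11
L[10]='s': occ=4, LF[10]=C('s')+4=8+4=12
L[11]='r': occ=5, LF[11]=C('r')+5=1+5=6
L[12]='r': occ=6, LF[12]=C('r')+6=1+6=7

Answer: 8 0 1 2 9 10 3 4 5 11 12 6 7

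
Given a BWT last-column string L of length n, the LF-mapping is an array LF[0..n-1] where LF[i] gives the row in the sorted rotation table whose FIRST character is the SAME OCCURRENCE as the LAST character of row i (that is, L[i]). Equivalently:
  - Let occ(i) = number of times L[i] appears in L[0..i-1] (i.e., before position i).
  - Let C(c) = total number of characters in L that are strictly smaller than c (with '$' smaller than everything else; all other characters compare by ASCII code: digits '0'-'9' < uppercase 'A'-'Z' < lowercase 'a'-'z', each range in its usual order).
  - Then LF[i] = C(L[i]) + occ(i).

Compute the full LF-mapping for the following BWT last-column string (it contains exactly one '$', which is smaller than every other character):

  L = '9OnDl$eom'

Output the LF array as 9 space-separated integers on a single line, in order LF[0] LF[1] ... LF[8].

Char counts: '$':1, '9':1, 'D':1, 'O':1, 'e':1, 'l':1, 'm':1, 'n':1, 'o':1
C (first-col start): C('$')=0, C('9')=1, C('D')=2, C('O')=3, C('e')=4, C('l')=5, C('m')=6, C('n')=7, C('o')=8
L[0]='9': occ=0, LF[0]=C('9')+0=1+0=1
L[1]='O': occ=0, LF[1]=C('O')+0=3+0=3
L[2]='n': occ=0, LF[2]=C('n')+0=7+0=7
L[3]='D': occ=0, LF[3]=C('D')+0=2+0=2
L[4]='l': occ=0, LF[4]=C('l')+0=5+0=5
L[5]='$': occ=0, LF[5]=C('$')+0=0+0=0
L[6]='e': occ=0, LF[6]=C('e')+0=4+0=4
L[7]='o': occ=0, LF[7]=C('o')+0=8+0=8
L[8]='m': occ=0, LF[8]=C('m')+0=6+0=6

Answer: 1 3 7 2 5 0 4 8 6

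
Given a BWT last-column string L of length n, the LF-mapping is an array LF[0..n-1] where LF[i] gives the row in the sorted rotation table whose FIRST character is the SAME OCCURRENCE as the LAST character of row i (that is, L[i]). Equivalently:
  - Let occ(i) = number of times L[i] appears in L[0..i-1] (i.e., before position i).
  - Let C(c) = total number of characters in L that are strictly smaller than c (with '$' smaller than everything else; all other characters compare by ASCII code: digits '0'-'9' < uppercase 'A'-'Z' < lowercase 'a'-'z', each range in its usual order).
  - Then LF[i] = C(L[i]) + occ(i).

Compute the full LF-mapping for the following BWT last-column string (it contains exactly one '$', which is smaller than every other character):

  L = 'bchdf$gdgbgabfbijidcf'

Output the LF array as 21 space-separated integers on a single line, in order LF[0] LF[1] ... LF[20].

Char counts: '$':1, 'a':1, 'b':4, 'c':2, 'd':3, 'f':3, 'g':3, 'h':1, 'i':2, 'j':1
C (first-col start): C('$')=0, C('a')=1, C('b')=2, C('c')=6, C('d')=8, C('f')=11, C('g')=14, C('h')=17, C('i')=18, C('j')=20
L[0]='b': occ=0, LF[0]=C('b')+0=2+0=2
L[1]='c': occ=0, LF[1]=C('c')+0=6+0=6
L[2]='h': occ=0, LF[2]=C('h')+0=17+0=17
L[3]='d': occ=0, LF[3]=C('d')+0=8+0=8
L[4]='f': occ=0, LF[4]=C('f')+0=11+0=11
L[5]='$': occ=0, LF[5]=C('$')+0=0+0=0
L[6]='g': occ=0, LF[6]=C('g')+0=14+0=14
L[7]='d': occ=1, LF[7]=C('d')+1=8+1=9
L[8]='g': occ=1, LF[8]=C('g')+1=14+1=15
L[9]='b': occ=1, LF[9]=C('b')+1=2+1=3
L[10]='g': occ=2, LF[10]=C('g')+2=14+2=16
L[11]='a': occ=0, LF[11]=C('a')+0=1+0=1
L[12]='b': occ=2, LF[12]=C('b')+2=2+2=4
L[13]='f': occ=1, LF[13]=C('f')+1=11+1=12
L[14]='b': occ=3, LF[14]=C('b')+3=2+3=5
L[15]='i': occ=0, LF[15]=C('i')+0=18+0=18
L[16]='j': occ=0, LF[16]=C('j')+0=20+0=20
L[17]='i': occ=1, LF[17]=C('i')+1=18+1=19
L[18]='d': occ=2, LF[18]=C('d')+2=8+2=10
L[19]='c': occ=1, LF[19]=C('c')+1=6+1=7
L[20]='f': occ=2, LF[20]=C('f')+2=11+2=13

Answer: 2 6 17 8 11 0 14 9 15 3 16 1 4 12 5 18 20 19 10 7 13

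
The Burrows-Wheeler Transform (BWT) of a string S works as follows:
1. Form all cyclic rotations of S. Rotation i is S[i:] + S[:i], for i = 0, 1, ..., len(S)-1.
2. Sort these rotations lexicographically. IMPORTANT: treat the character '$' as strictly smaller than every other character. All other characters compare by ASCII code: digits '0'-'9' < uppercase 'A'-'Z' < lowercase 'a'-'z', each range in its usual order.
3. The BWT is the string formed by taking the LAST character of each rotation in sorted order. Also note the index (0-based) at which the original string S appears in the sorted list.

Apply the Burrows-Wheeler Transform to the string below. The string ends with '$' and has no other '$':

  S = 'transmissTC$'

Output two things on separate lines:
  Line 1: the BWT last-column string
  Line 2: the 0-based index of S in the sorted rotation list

All 12 rotations (rotation i = S[i:]+S[:i]):
  rot[0] = transmissTC$
  rot[1] = ransmissTC$t
  rot[2] = ansmissTC$tr
  rot[3] = nsmissTC$tra
  rot[4] = smissTC$tran
  rot[5] = missTC$trans
  rot[6] = issTC$transm
  rot[7] = ssTC$transmi
  rot[8] = sTC$transmis
  rot[9] = TC$transmiss
  rot[10] = C$transmissT
  rot[11] = $transmissTC
Sorted (with $ < everything):
  sorted[0] = $transmissTC  (last char: 'C')
  sorted[1] = C$transmissT  (last char: 'T')
  sorted[2] = TC$transmiss  (last char: 's')
  sorted[3] = ansmissTC$tr  (last char: 'r')
  sorted[4] = issTC$transm  (last char: 'm')
  sorted[5] = missTC$trans  (last char: 's')
  sorted[6] = nsmissTC$tra  (last char: 'a')
  sorted[7] = ransmissTC$t  (last char: 't')
  sorted[8] = sTC$transmis  (last char: 's')
  sorted[9] = smissTC$tran  (last char: 'n')
  sorted[10] = ssTC$transmi  (last char: 'i')
  sorted[11] = transmissTC$  (last char: '$')
Last column: CTsrmsatsni$
Original string S is at sorted index 11

Answer: CTsrmsatsni$
11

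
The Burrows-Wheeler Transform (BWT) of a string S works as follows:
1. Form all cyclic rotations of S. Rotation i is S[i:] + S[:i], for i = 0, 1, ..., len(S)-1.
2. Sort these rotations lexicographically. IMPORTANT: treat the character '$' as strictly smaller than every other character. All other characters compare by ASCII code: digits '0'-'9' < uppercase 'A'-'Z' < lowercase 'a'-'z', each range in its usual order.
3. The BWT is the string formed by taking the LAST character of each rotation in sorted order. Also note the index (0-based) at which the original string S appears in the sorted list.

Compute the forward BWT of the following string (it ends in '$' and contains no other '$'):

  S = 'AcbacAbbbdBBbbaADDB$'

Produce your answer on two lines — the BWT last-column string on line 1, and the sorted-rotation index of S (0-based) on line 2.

All 20 rotations (rotation i = S[i:]+S[:i]):
  rot[0] = AcbacAbbbdBBbbaADDB$
  rot[1] = cbacAbbbdBBbbaADDB$A
  rot[2] = bacAbbbdBBbbaADDB$Ac
  rot[3] = acAbbbdBBbbaADDB$Acb
  rot[4] = cAbbbdBBbbaADDB$Acba
  rot[5] = AbbbdBBbbaADDB$Acbac
  rot[6] = bbbdBBbbaADDB$AcbacA
  rot[7] = bbdBBbbaADDB$AcbacAb
  rot[8] = bdBBbbaADDB$AcbacAbb
  rot[9] = dBBbbaADDB$AcbacAbbb
  rot[10] = BBbbaADDB$AcbacAbbbd
  rot[11] = BbbaADDB$AcbacAbbbdB
  rot[12] = bbaADDB$AcbacAbbbdBB
  rot[13] = baADDB$AcbacAbbbdBBb
  rot[14] = aADDB$AcbacAbbbdBBbb
  rot[15] = ADDB$AcbacAbbbdBBbba
  rot[16] = DDB$AcbacAbbbdBBbbaA
  rot[17] = DB$AcbacAbbbdBBbbaAD
  rot[18] = B$AcbacAbbbdBBbbaADD
  rot[19] = $AcbacAbbbdBBbbaADDB
Sorted (with $ < everything):
  sorted[0] = $AcbacAbbbdBBbbaADDB  (last char: 'B')
  sorted[1] = ADDB$AcbacAbbbdBBbba  (last char: 'a')
  sorted[2] = AbbbdBBbbaADDB$Acbac  (last char: 'c')
  sorted[3] = AcbacAbbbdBBbbaADDB$  (last char: '$')
  sorted[4] = B$AcbacAbbbdBBbbaADD  (last char: 'D')
  sorted[5] = BBbbaADDB$AcbacAbbbd  (last char: 'd')
  sorted[6] = BbbaADDB$AcbacAbbbdB  (last char: 'B')
  sorted[7] = DB$AcbacAbbbdBBbbaAD  (last char: 'D')
  sorted[8] = DDB$AcbacAbbbdBBbbaA  (last char: 'A')
  sorted[9] = aADDB$AcbacAbbbdBBbb  (last char: 'b')
  sorted[10] = acAbbbdBBbbaADDB$Acb  (last char: 'b')
  sorted[11] = baADDB$AcbacAbbbdBBb  (last char: 'b')
  sorted[12] = bacAbbbdBBbbaADDB$Ac  (last char: 'c')
  sorted[13] = bbaADDB$AcbacAbbbdBB  (last char: 'B')
  sorted[14] = bbbdBBbbaADDB$AcbacA  (last char: 'A')
  sorted[15] = bbdBBbbaADDB$AcbacAb  (last char: 'b')
  sorted[16] = bdBBbbaADDB$AcbacAbb  (last char: 'b')
  sorted[17] = cAbbbdBBbbaADDB$Acba  (last char: 'a')
  sorted[18] = cbacAbbbdBBbbaADDB$A  (last char: 'A')
  sorted[19] = dBBbbaADDB$AcbacAbbb  (last char: 'b')
Last column: Bac$DdBDAbbbcBAbbaAb
Original string S is at sorted index 3

Answer: Bac$DdBDAbbbcBAbbaAb
3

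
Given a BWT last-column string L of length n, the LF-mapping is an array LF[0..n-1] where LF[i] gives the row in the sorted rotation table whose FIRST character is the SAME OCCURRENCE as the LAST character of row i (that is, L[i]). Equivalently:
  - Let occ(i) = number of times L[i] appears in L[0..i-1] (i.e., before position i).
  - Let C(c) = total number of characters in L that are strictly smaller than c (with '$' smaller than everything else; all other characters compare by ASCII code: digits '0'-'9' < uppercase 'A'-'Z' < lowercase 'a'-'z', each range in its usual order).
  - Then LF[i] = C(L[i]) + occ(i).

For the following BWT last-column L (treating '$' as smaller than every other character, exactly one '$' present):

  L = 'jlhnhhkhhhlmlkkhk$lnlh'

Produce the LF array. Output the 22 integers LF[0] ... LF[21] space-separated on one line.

Answer: 9 14 1 20 2 3 10 4 5 6 15 19 16 11 12 7 13 0 17 21 18 8

Derivation:
Char counts: '$':1, 'h':8, 'j':1, 'k':4, 'l':5, 'm':1, 'n':2
C (first-col start): C('$')=0, C('h')=1, C('j')=9, C('k')=10, C('l')=14, C('m')=19, C('n')=20
L[0]='j': occ=0, LF[0]=C('j')+0=9+0=9
L[1]='l': occ=0, LF[1]=C('l')+0=14+0=14
L[2]='h': occ=0, LF[2]=C('h')+0=1+0=1
L[3]='n': occ=0, LF[3]=C('n')+0=20+0=20
L[4]='h': occ=1, LF[4]=C('h')+1=1+1=2
L[5]='h': occ=2, LF[5]=C('h')+2=1+2=3
L[6]='k': occ=0, LF[6]=C('k')+0=10+0=10
L[7]='h': occ=3, LF[7]=C('h')+3=1+3=4
L[8]='h': occ=4, LF[8]=C('h')+4=1+4=5
L[9]='h': occ=5, LF[9]=C('h')+5=1+5=6
L[10]='l': occ=1, LF[10]=C('l')+1=14+1=15
L[11]='m': occ=0, LF[11]=C('m')+0=19+0=19
L[12]='l': occ=2, LF[12]=C('l')+2=14+2=16
L[13]='k': occ=1, LF[13]=C('k')+1=10+1=11
L[14]='k': occ=2, LF[14]=C('k')+2=10+2=12
L[15]='h': occ=6, LF[15]=C('h')+6=1+6=7
L[16]='k': occ=3, LF[16]=C('k')+3=10+3=13
L[17]='$': occ=0, LF[17]=C('$')+0=0+0=0
L[18]='l': occ=3, LF[18]=C('l')+3=14+3=17
L[19]='n': occ=1, LF[19]=C('n')+1=20+1=21
L[20]='l': occ=4, LF[20]=C('l')+4=14+4=18
L[21]='h': occ=7, LF[21]=C('h')+7=1+7=8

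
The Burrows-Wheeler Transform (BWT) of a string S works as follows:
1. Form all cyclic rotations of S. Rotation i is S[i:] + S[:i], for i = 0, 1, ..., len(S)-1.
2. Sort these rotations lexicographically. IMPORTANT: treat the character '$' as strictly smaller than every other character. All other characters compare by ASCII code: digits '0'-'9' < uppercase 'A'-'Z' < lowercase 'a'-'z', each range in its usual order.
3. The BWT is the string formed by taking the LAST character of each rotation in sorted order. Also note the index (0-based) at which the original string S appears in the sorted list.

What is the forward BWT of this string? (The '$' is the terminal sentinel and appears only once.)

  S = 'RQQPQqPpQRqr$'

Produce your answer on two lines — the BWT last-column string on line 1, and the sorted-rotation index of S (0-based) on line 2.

Answer: rQqQRpP$QPQRq
7

Derivation:
All 13 rotations (rotation i = S[i:]+S[:i]):
  rot[0] = RQQPQqPpQRqr$
  rot[1] = QQPQqPpQRqr$R
  rot[2] = QPQqPpQRqr$RQ
  rot[3] = PQqPpQRqr$RQQ
  rot[4] = QqPpQRqr$RQQP
  rot[5] = qPpQRqr$RQQPQ
  rot[6] = PpQRqr$RQQPQq
  rot[7] = pQRqr$RQQPQqP
  rot[8] = QRqr$RQQPQqPp
  rot[9] = Rqr$RQQPQqPpQ
  rot[10] = qr$RQQPQqPpQR
  rot[11] = r$RQQPQqPpQRq
  rot[12] = $RQQPQqPpQRqr
Sorted (with $ < everything):
  sorted[0] = $RQQPQqPpQRqr  (last char: 'r')
  sorted[1] = PQqPpQRqr$RQQ  (last char: 'Q')
  sorted[2] = PpQRqr$RQQPQq  (last char: 'q')
  sorted[3] = QPQqPpQRqr$RQ  (last char: 'Q')
  sorted[4] = QQPQqPpQRqr$R  (last char: 'R')
  sorted[5] = QRqr$RQQPQqPp  (last char: 'p')
  sorted[6] = QqPpQRqr$RQQP  (last char: 'P')
  sorted[7] = RQQPQqPpQRqr$  (last char: '$')
  sorted[8] = Rqr$RQQPQqPpQ  (last char: 'Q')
  sorted[9] = pQRqr$RQQPQqP  (last char: 'P')
  sorted[10] = qPpQRqr$RQQPQ  (last char: 'Q')
  sorted[11] = qr$RQQPQqPpQR  (last char: 'R')
  sorted[12] = r$RQQPQqPpQRq  (last char: 'q')
Last column: rQqQRpP$QPQRq
Original string S is at sorted index 7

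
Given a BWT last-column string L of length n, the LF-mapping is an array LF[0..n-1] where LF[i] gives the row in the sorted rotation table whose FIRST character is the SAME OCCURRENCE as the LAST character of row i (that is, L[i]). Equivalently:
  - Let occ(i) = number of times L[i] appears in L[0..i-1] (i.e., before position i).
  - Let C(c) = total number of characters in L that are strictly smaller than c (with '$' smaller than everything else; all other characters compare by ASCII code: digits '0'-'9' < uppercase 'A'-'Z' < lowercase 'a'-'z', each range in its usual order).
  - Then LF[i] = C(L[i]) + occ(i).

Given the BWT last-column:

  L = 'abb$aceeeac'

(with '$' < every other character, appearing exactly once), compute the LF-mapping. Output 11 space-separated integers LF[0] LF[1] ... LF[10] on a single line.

Char counts: '$':1, 'a':3, 'b':2, 'c':2, 'e':3
C (first-col start): C('$')=0, C('a')=1, C('b')=4, C('c')=6, C('e')=8
L[0]='a': occ=0, LF[0]=C('a')+0=1+0=1
L[1]='b': occ=0, LF[1]=C('b')+0=4+0=4
L[2]='b': occ=1, LF[2]=C('b')+1=4+1=5
L[3]='$': occ=0, LF[3]=C('$')+0=0+0=0
L[4]='a': occ=1, LF[4]=C('a')+1=1+1=2
L[5]='c': occ=0, LF[5]=C('c')+0=6+0=6
L[6]='e': occ=0, LF[6]=C('e')+0=8+0=8
L[7]='e': occ=1, LF[7]=C('e')+1=8+1=9
L[8]='e': occ=2, LF[8]=C('e')+2=8+2=10
L[9]='a': occ=2, LF[9]=C('a')+2=1+2=3
L[10]='c': occ=1, LF[10]=C('c')+1=6+1=7

Answer: 1 4 5 0 2 6 8 9 10 3 7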